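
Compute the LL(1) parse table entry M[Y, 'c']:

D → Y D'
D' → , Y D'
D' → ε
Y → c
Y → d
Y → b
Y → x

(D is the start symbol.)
To find M[Y, 'c'], we find productions for Y where 'c' is in the predict set (PREDICT(N → α) = (FIRST(α) \ {ε}) ∪ (FOLLOW(N) if α ⇒* ε)).

Y → c: PREDICT = { 'c' }
  'c' is in predict set, so this production goes in M[Y, 'c']
Y → d: PREDICT = { 'd' }
Y → b: PREDICT = { 'b' }
Y → x: PREDICT = { 'x' }

M[Y, 'c'] = Y → c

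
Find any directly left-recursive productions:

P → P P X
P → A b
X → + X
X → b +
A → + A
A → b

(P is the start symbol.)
Direct left recursion occurs when N → N α for some non-terminal N (the right-hand side begins with the left-hand side itself).

P → P P X: LEFT RECURSIVE (starts with P)
P → A b: starts with A
X → + X: starts with '+'
X → b +: starts with b
A → + A: starts with '+'
A → b: starts with b

The grammar has direct left recursion on: P.

Answer: Yes, P is left-recursive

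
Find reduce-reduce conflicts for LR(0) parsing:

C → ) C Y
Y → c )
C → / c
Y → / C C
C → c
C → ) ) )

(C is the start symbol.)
No reduce-reduce conflicts

A reduce-reduce conflict occurs when an LR(0) state has two complete items [A → α .] and [B → β .] — both call for a reduction, and with no lookahead the parser cannot choose between them.

Augment with C' → C and build the canonical LR(0) collection (I0 = CLOSURE({[C' → . C]}), then GOTO on every symbol after a dot until no new states appear). It has 15 states:
  I0: { [C → . ) ) )], [C → . ) C Y], [C → . / c], [C → . c], [C' → . C] }  — shift
  I1: { [C → ) . ) )], [C → ) . C Y], [C → . ) ) )], [C → . ) C Y], [C → . / c], [C → . c] }  — shift
  I2: { [C → / . c] }  — shift
  I3: { [C' → C .] }  — accept
  I4: { [C → c .] }  — reduce
  I5: { [C → / c .] }  — reduce
  I6: { [C → ) ) . )], [C → ) . ) )], [C → ) . C Y], [C → . ) ) )], [C → . ) C Y], [C → . / c], [C → . c] }  — shift
  I7: { [C → ) C . Y], [Y → . / C C], [Y → . c )] }  — shift
  I8: { [C → . ) ) )], [C → . ) C Y], [C → . / c], [C → . c], [Y → / . C C] }  — shift
  I9: { [C → ) C Y .] }  — reduce
  I10: { [Y → c . )] }  — shift
  I11: { [Y → c ) .] }  — reduce
  I12: { [C → . ) ) )], [C → . ) C Y], [C → . / c], [C → . c], [Y → / C . C] }  — shift
  I13: { [Y → / C C .] }  — reduce
  I14: { [C → ) ) ) .], [C → ) ) . )], [C → ) . ) )], [C → ) . C Y], [C → . ) ) )], [C → . ) C Y], [C → . / c], [C → . c] }  — shift, reduce

No state contains more than one complete item.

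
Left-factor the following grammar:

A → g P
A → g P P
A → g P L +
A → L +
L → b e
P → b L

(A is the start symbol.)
A → g P A'
A' → ε
A' → P
A' → L +
A → L +
L → b e
P → b L

Left-factoring transforms A → αβ₁ | αβ₂ into A → αA' and A' → β₁ | β₂
(α is the longest common prefix among the alternatives). Repeat until
no nonterminal has two alternatives with a common prefix.

Round 1: A has alternatives sharing prefix 'g P'. Introduce A': A → g P A'
  Add: A' → ε
  Add: A' → P
  Add: A' → L +

No remaining common prefixes — done.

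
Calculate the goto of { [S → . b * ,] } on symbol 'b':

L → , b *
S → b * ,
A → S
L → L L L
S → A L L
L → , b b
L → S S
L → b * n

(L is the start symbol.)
GOTO(I, 'b') = CLOSURE({ [A → αX.β] : [A → α.Xβ] ∈ I, X = 'b' })

Items with dot before 'b', with the dot advanced:
  [S → . b * ,] → [S → b . * ,]
Closure adds nothing (no advanced item has the dot before a non-terminal).

GOTO = { [S → b . * ,] }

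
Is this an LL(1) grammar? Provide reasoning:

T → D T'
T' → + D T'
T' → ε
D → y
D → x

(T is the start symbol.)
Yes, the grammar is LL(1).

Relevant sets:
  FOLLOW(T') = { $ }

For T':
  PREDICT(T' → '+' D T') = { '+' }
  PREDICT(T' → ε) = { $ }
For D:
  PREDICT(D → y) = { 'y' }
  PREDICT(D → x) = { 'x' }
T has a single production, so nothing to check there.

All predict sets are disjoint. The grammar IS LL(1).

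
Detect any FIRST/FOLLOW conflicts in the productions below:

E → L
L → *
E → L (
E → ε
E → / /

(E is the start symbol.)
A FIRST/FOLLOW conflict occurs when a non-terminal N has a nullable alternative N → β (β ⇒* ε) and another alternative N → α with FIRST(α) ∩ FOLLOW(N) ≠ ∅: on such a lookahead the parser cannot decide between expanding α and letting N vanish via β.

Nullable non-terminals: E.
FIRST sets used below: FIRST(L) = { '*' }

E: nullable alternative(s) E → ε; FOLLOW(E) = { $ }
  E → L: FIRST \ {ε} = { '*' } — disjoint from FOLLOW(E)
  E → L (: FIRST \ {ε} = { '*' } — disjoint from FOLLOW(E)
  E → ε: FIRST \ {ε} = { } — this is the only nullable alternative, skip
  E → / /: FIRST \ {ε} = { '/' } — disjoint from FOLLOW(E)

L has no nullable alternative, so no FIRST/FOLLOW check is needed there.

No FIRST/FOLLOW conflicts found.

Answer: No FIRST/FOLLOW conflicts.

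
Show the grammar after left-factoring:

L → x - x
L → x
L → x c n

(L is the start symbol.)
Left-factoring transforms A → αβ₁ | αβ₂ into A → αA' and A' → β₁ | β₂
(α is the longest common prefix among the alternatives). Repeat until
no nonterminal has two alternatives with a common prefix.

Round 1: L has alternatives sharing prefix 'x'. Introduce L': L → x L'
  Add: L' → - x
  Add: L' → ε
  Add: L' → c n

No remaining common prefixes — done.

Resulting grammar:
L → x L'
L' → - x
L' → ε
L' → c n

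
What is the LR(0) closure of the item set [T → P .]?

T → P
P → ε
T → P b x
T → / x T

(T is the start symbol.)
Start with: [T → P .]
The dot is at the end, so nothing is added.

CLOSURE = { [T → P .] }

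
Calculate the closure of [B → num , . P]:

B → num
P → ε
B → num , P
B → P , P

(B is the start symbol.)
{ [B → num , . P], [P → .] }

To compute CLOSURE, for each item [A → α.Bβ] where B is a non-terminal, add [B → .γ] for all productions B → γ; repeat for the newly added items until nothing changes.

Start with: [B → num , . P]
  [B → num , . P] has the dot before P: add [P → .]
No further items can be added.

CLOSURE = { [B → num , . P], [P → .] }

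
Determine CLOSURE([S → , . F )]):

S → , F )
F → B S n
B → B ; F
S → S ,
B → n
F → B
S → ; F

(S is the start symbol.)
To compute CLOSURE, for each item [A → α.Bβ] where B is a non-terminal, add [B → .γ] for all productions B → γ; repeat for the newly added items until nothing changes.

Start with: [S → , . F )]
  [S → , . F )] has the dot before F: add [F → . B S n], [F → . B]
  [F → . B S n] has the dot before B: add [B → . B ; F], [B → . n]
No further items can be added.

CLOSURE = { [B → . B ; F], [B → . n], [F → . B S n], [F → . B], [S → , . F )] }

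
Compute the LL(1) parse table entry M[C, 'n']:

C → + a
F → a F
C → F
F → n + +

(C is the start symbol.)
To find M[C, 'n'], we find productions for C where 'n' is in the predict set (PREDICT(N → α) = (FIRST(α) \ {ε}) ∪ (FOLLOW(N) if α ⇒* ε)).

Relevant sets:
  FIRST(F) = { 'a', 'n' }

C → + a: PREDICT = { '+' }
C → F: PREDICT = { 'a', 'n' }
  'n' is in predict set, so this production goes in M[C, 'n']

M[C, 'n'] = C → F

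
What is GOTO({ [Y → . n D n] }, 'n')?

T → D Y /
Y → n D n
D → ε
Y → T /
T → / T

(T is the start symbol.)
{ [D → .], [Y → n . D n] }

GOTO(I, 'n') = CLOSURE({ [A → αX.β] : [A → α.Xβ] ∈ I, X = 'n' })

Items with dot before 'n', with the dot advanced:
  [Y → . n D n] → [Y → n . D n]
Closure of the advanced items:
  [Y → n . D n] has the dot before D: add [D → .]

GOTO = { [D → .], [Y → n . D n] }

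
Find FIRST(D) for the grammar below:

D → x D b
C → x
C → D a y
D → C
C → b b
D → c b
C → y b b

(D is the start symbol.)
To compute FIRST(D), examine every production with D on the left-hand side, reading each right-hand side left to right until a non-nullable symbol is reached.

FIRST sets of the other non-terminals involved (by the same procedure, iterated to a fixed point):
  FIRST(C) = { 'b', 'c', 'x', 'y' }

From D → x D b:
  - x is a terminal: add 'x' and stop
From D → C:
  - C is a non-terminal: add FIRST(C) \ {ε} = { 'b', 'c', 'x', 'y' }
    C is not nullable, so stop
From D → c b:
  - c is a terminal: add 'c' and stop

Collecting: FIRST(D) = { 'b', 'c', 'x', 'y' }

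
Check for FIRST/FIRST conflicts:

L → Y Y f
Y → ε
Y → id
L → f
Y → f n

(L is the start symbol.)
Yes. L → Y Y f / L → f on { 'f' }

FIRST sets of the non-terminals at (or reachable through a nullable prefix from) the front of some alternative:
  FIRST(Y) = { 'f', 'id', ε }

Productions for L:
  L → Y Y f: FIRST = { 'f', 'id' }
  L → f: FIRST = { 'f' }
Productions for Y:
  Y → ε: FIRST = { ε }
  Y → id: FIRST = { 'id' }
  Y → f n: FIRST = { 'f' }

Conflict for L: L → Y Y f and L → f
  Overlap: { 'f' }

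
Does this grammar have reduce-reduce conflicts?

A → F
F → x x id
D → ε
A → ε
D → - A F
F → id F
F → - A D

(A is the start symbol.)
No reduce-reduce conflicts

Augment with A' → A and build the canonical LR(0) collection (I0 = CLOSURE({[A' → . A]}), then GOTO on every symbol after a dot until no new states appear). It has 14 states:
  I0: { [A → . F], [A → .], [A' → . A], [F → . - A D], [F → . id F], [F → . x x id] }  — shift, reduce
  I1: { [A → . F], [A → .], [F → - . A D], [F → . - A D], [F → . id F], [F → . x x id] }  — shift, reduce
  I2: { [A' → A .] }  — accept
  I3: { [A → F .] }  — reduce
  I4: { [F → . - A D], [F → . id F], [F → . x x id], [F → id . F] }  — shift
  I5: { [F → x . x id] }  — shift
  I6: { [F → x x . id] }  — shift
  I7: { [F → x x id .] }  — reduce
  I8: { [F → id F .] }  — reduce
  I9: { [D → . - A F], [D → .], [F → - A . D] }  — shift, reduce
  I10: { [A → . F], [A → .], [D → - . A F], [F → . - A D], [F → . id F], [F → . x x id] }  — shift, reduce
  I11: { [F → - A D .] }  — reduce
  I12: { [D → - A . F], [F → . - A D], [F → . id F], [F → . x x id] }  — shift
  I13: { [D → - A F .] }  — reduce

No state contains more than one complete item.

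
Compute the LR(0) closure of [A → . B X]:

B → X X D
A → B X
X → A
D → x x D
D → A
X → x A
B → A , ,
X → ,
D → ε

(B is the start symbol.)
To compute CLOSURE, for each item [A → α.Bβ] where B is a non-terminal, add [B → .γ] for all productions B → γ; repeat for the newly added items until nothing changes.

Start with: [A → . B X]
  [A → . B X] has the dot before B: add [B → . X X D], [B → . A , ,]
  [B → . X X D] has the dot before X: add [X → . A], [X → . x A], [X → . ,]
  [B → . A , ,] has the dot before A: all A-items already present
No further items can be added.

CLOSURE = { [A → . B X], [B → . A , ,], [B → . X X D], [X → . ,], [X → . A], [X → . x A] }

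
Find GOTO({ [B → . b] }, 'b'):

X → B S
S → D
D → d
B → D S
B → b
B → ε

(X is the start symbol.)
{ [B → b .] }

GOTO(I, 'b') = CLOSURE({ [A → αX.β] : [A → α.Xβ] ∈ I, X = 'b' })

Items with dot before 'b', with the dot advanced:
  [B → . b] → [B → b .]
Closure adds nothing (no advanced item has the dot before a non-terminal).

GOTO = { [B → b .] }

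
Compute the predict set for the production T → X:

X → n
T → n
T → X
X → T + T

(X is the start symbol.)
{ 'n' }

PREDICT(T → X) = (FIRST(RHS) \ {ε}) ∪ (FOLLOW(T) if ε ∈ FIRST(RHS), i.e. RHS ⇒* ε)
FIRST(X) = { 'n' }
FIRST(X) = { 'n' }
ε ∉ FIRST(X), so FOLLOW(T) is not added.
PREDICT(T → X) = { 'n' }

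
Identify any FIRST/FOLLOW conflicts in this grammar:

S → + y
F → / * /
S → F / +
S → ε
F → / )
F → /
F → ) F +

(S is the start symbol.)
No FIRST/FOLLOW conflicts.

Nullable non-terminals: S.
FIRST sets used below: FIRST(F) = { ')', '/' }

S: nullable alternative(s) S → ε; FOLLOW(S) = { $ }
  S → + y: FIRST \ {ε} = { '+' } — disjoint from FOLLOW(S)
  S → F / +: FIRST \ {ε} = { ')', '/' } — disjoint from FOLLOW(S)
  S → ε: FIRST \ {ε} = { } — this is the only nullable alternative, skip

F has no nullable alternative, so no FIRST/FOLLOW check is needed there.

No FIRST/FOLLOW conflicts found.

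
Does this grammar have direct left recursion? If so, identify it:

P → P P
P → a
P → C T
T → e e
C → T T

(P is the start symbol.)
Yes, P is left-recursive

P → P P: LEFT RECURSIVE (starts with P)
P → a: starts with a
P → C T: starts with C
T → e e: starts with e
C → T T: starts with T

The grammar has direct left recursion on: P.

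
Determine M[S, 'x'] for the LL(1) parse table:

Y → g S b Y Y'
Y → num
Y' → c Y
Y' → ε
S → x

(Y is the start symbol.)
To find M[S, 'x'], we find productions for S where 'x' is in the predict set (PREDICT(N → α) = (FIRST(α) \ {ε}) ∪ (FOLLOW(N) if α ⇒* ε)).

S → x: PREDICT = { 'x' }
  'x' is in predict set, so this production goes in M[S, 'x']

M[S, 'x'] = S → x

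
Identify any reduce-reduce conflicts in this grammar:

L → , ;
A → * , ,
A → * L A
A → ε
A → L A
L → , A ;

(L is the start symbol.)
A reduce-reduce conflict occurs when an LR(0) state has two complete items [A → α .] and [B → β .] — both call for a reduction, and with no lookahead the parser cannot choose between them.

Augment with L' → L and build the canonical LR(0) collection (I0 = CLOSURE({[L' → . L]}), then GOTO on every symbol after a dot until no new states appear). It has 13 states:
  I0: { [L → . , ;], [L → . , A ;], [L' → . L] }  — shift
  I1: { [A → . * , ,], [A → . * L A], [A → . L A], [A → .], [L → , . ;], [L → , . A ;], [L → . , ;], [L → . , A ;] }  — shift, reduce
  I2: { [L' → L .] }  — accept
  I3: { [A → * . , ,], [A → * . L A], [L → . , ;], [L → . , A ;] }  — shift
  I4: { [L → , ; .] }  — reduce
  I5: { [L → , A . ;] }  — shift
  I6: { [A → . * , ,], [A → . * L A], [A → . L A], [A → .], [A → L . A], [L → . , ;], [L → . , A ;] }  — shift, reduce
  I7: { [A → L A .] }  — reduce
  I8: { [L → , A ; .] }  — reduce
  I9: { [A → * , . ,], [A → . * , ,], [A → . * L A], [A → . L A], [A → .], [L → , . ;], [L → , . A ;], [L → . , ;], [L → . , A ;] }  — shift, reduce
  I10: { [A → * L . A], [A → . * , ,], [A → . * L A], [A → . L A], [A → .], [L → . , ;], [L → . , A ;] }  — shift, reduce
  I11: { [A → * L A .] }  — reduce
  I12: { [A → * , , .], [A → . * , ,], [A → . * L A], [A → . L A], [A → .], [L → , . ;], [L → , . A ;], [L → . , ;], [L → . , A ;] }  — shift, 2 reduces

I12 contains complete items [A → .], [A → * , , .] — reduce-reduce conflict.

Answer: Yes — I12: [A → .] vs [A → * , , .]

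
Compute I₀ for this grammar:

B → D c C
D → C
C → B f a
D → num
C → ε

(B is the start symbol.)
First, augment the grammar with B' → B
I₀ = CLOSURE({ [B' → . B] }):
  [B' → . B] has the dot before B: add [B → . D c C]
  [B → . D c C] has the dot before D: add [D → . C], [D → . num]
  [D → . C] has the dot before C: add [C → . B f a], [C → .]
No further items can be added.

I₀ = { [B → . D c C], [B' → . B], [C → . B f a], [C → .], [D → . C], [D → . num] }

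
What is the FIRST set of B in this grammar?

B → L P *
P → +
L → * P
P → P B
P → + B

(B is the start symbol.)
FIRST sets of the other non-terminals involved (by the same procedure, iterated to a fixed point):
  FIRST(L) = { '*' }

From B → L P *:
  - L is a non-terminal: add FIRST(L) \ {ε} = { '*' }
    L is not nullable, so stop

Collecting: FIRST(B) = { '*' }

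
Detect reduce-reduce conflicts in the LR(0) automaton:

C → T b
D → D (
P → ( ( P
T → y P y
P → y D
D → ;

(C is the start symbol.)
No reduce-reduce conflicts

Augment with C' → C and build the canonical LR(0) collection (I0 = CLOSURE({[C' → . C]}), then GOTO on every symbol after a dot until no new states appear). It has 14 states:
  I0: { [C → . T b], [C' → . C], [T → . y P y] }  — shift
  I1: { [C' → C .] }  — accept
  I2: { [C → T . b] }  — shift
  I3: { [P → . ( ( P], [P → . y D], [T → y . P y] }  — shift
  I4: { [P → ( . ( P] }  — shift
  I5: { [T → y P . y] }  — shift
  I6: { [D → . ;], [D → . D (], [P → y . D] }  — shift
  I7: { [D → ; .] }  — reduce
  I8: { [D → D . (], [P → y D .] }  — shift, reduce
  I9: { [D → D ( .] }  — reduce
  I10: { [T → y P y .] }  — reduce
  I11: { [P → ( ( . P], [P → . ( ( P], [P → . y D] }  — shift
  I12: { [P → ( ( P .] }  — reduce
  I13: { [C → T b .] }  — reduce

No state contains more than one complete item.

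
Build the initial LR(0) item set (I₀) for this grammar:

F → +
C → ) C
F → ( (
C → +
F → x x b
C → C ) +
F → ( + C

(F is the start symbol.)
First, augment the grammar with F' → F
I₀ = CLOSURE({ [F' → . F] }):
  [F' → . F] has the dot before F: add [F → . +], [F → . ( (], [F → . x x b], [F → . ( + C]
No further items can be added.

I₀ = { [F → . ( (], [F → . ( + C], [F → . +], [F → . x x b], [F' → . F] }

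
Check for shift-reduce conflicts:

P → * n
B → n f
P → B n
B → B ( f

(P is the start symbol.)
A shift-reduce conflict occurs when an LR(0) state has both:
  - a complete (reduce) item [A → α .] (dot at the end), and
  - a shift item [B → β . c γ] (dot before a terminal).

Augment with P' → P and build the canonical LR(0) collection (I0 = CLOSURE({[P' → . P]}), then GOTO on every symbol after a dot until no new states appear). It has 10 states:
  I0: { [B → . B ( f], [B → . n f], [P → . * n], [P → . B n], [P' → . P] }  — shift
  I1: { [P → * . n] }  — shift
  I2: { [B → B . ( f], [P → B . n] }  — shift
  I3: { [P' → P .] }  — accept
  I4: { [B → n . f] }  — shift
  I5: { [B → n f .] }  — reduce
  I6: { [B → B ( . f] }  — shift
  I7: { [P → B n .] }  — reduce
  I8: { [B → B ( f .] }  — reduce
  I9: { [P → * n .] }  — reduce

No state contains both a complete item and a shift item.

Answer: No shift-reduce conflicts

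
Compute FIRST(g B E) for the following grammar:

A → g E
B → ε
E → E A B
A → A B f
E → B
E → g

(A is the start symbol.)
{ 'g' }

To compute FIRST(g B E), process the symbols left to right:
Symbol g is a terminal. Add 'g' and stop.
FIRST(g B E) = { 'g' }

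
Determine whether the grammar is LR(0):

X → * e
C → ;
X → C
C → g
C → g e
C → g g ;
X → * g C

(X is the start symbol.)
A grammar is LR(0) if no state in the canonical LR(0) collection has:
  - both a shift item (dot before a terminal) and a complete item (shift-reduce conflict), or
  - two or more complete items (reduce-reduce conflict; the accept item [X' → X .] counts as a complete item here).

Augment with X' → X and build the canonical LR(0) collection (I0 = CLOSURE({[X' → . X]}), then GOTO on every symbol after a dot until no new states appear). It has 12 states:
  I0: { [C → . ;], [C → . g e], [C → . g g ;], [C → . g], [X → . * e], [X → . * g C], [X → . C], [X' → . X] }  — shift
  I1: { [X → * . e], [X → * . g C] }  — shift
  I2: { [C → ; .] }  — reduce
  I3: { [X → C .] }  — reduce
  I4: { [X' → X .] }  — accept
  I5: { [C → g . e], [C → g . g ;], [C → g .] }  — shift, reduce
  I6: { [C → g e .] }  — reduce
  I7: { [C → g g . ;] }  — shift
  I8: { [C → g g ; .] }  — reduce
  I9: { [X → * e .] }  — reduce
  I10: { [C → . ;], [C → . g e], [C → . g g ;], [C → . g], [X → * g . C] }  — shift
  I11: { [X → * g C .] }  — reduce

Conflict in state I5:
  Shift-reduce conflict between [C → g .] and [C → g . e]
So the grammar is NOT LR(0).

Answer: No. Shift-reduce conflict between [C → g .] and [C → g . e]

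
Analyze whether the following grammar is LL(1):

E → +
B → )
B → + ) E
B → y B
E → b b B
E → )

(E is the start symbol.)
Yes, the grammar is LL(1).

For E:
  PREDICT(E → '+') = { '+' }
  PREDICT(E → b b B) = { 'b' }
  PREDICT(E → ')') = { ')' }
For B:
  PREDICT(B → ')') = { ')' }
  PREDICT(B → '+' ')' E) = { '+' }
  PREDICT(B → y B) = { 'y' }

All predict sets are disjoint. The grammar IS LL(1).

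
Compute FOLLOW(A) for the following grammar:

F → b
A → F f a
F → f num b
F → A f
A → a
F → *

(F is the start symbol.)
In F → A f: A is followed by f, add FIRST(f) \ {ε} = { 'f' }

Taking the union: FOLLOW(A) = { 'f' }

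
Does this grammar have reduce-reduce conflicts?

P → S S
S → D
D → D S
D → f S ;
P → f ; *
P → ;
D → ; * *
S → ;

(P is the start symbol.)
Yes — I1: [P → ; .] vs [S → ; .]

Augment with P' → P and build the canonical LR(0) collection (I0 = CLOSURE({[P' → . P]}), then GOTO on every symbol after a dot until no new states appear). It has 16 states:
  I0: { [D → . ; * *], [D → . D S], [D → . f S ;], [P → . ;], [P → . S S], [P → . f ; *], [P' → . P], [S → . ;], [S → . D] }  — shift
  I1: { [D → ; . * *], [P → ; .], [S → ; .] }  — shift, 2 reduces
  I2: { [D → . ; * *], [D → . D S], [D → . f S ;], [D → D . S], [S → . ;], [S → . D], [S → D .] }  — shift, reduce
  I3: { [P' → P .] }  — accept
  I4: { [D → . ; * *], [D → . D S], [D → . f S ;], [P → S . S], [S → . ;], [S → . D] }  — shift
  I5: { [D → . ; * *], [D → . D S], [D → . f S ;], [D → f . S ;], [P → f . ; *], [S → . ;], [S → . D] }  — shift
  I6: { [D → ; . * *], [P → f ; . *], [S → ; .] }  — shift, reduce
  I7: { [D → f S . ;] }  — shift
  I8: { [D → . ; * *], [D → . D S], [D → . f S ;], [D → f . S ;], [S → . ;], [S → . D] }  — shift
  I9: { [D → ; . * *], [S → ; .] }  — shift, reduce
  I10: { [D → ; * . *] }  — shift
  I11: { [D → ; * * .] }  — reduce
  I12: { [D → f S ; .] }  — reduce
  I13: { [D → ; * . *], [P → f ; * .] }  — shift, reduce
  I14: { [P → S S .] }  — reduce
  I15: { [D → D S .] }  — reduce

I1 contains complete items [P → ; .], [S → ; .] — reduce-reduce conflict.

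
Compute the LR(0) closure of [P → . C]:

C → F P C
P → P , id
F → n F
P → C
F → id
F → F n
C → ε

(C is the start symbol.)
To compute CLOSURE, for each item [A → α.Bβ] where B is a non-terminal, add [B → .γ] for all productions B → γ; repeat for the newly added items until nothing changes.

Start with: [P → . C]
  [P → . C] has the dot before C: add [C → . F P C], [C → .]
  [C → . F P C] has the dot before F: add [F → . n F], [F → . id], [F → . F n]
No further items can be added.

CLOSURE = { [C → . F P C], [C → .], [F → . F n], [F → . id], [F → . n F], [P → . C] }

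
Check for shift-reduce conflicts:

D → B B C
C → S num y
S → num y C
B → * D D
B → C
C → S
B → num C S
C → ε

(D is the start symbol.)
Yes — I0: [C → .] vs [B → . * D D]; I1: [C → .] vs [B → . * D D]; I2: [C → .] vs [B → . * D D]; I5: [C → S .] vs [C → S . num y]; I6: [C → .] vs [S → . num y C]; I9: [C → .] vs [S → . num y C]; I14: [C → .] vs [S → . num y C]; I16: [C → .] vs [B → . * D D]

A shift-reduce conflict occurs when an LR(0) state has both:
  - a complete (reduce) item [A → α .] (dot at the end), and
  - a shift item [B → β . c γ] (dot before a terminal).

Augment with D' → D and build the canonical LR(0) collection (I0 = CLOSURE({[D' → . D]}), then GOTO on every symbol after a dot until no new states appear). It has 18 states:
  I0: { [B → . * D D], [B → . C], [B → . num C S], [C → . S num y], [C → . S], [C → .], [D → . B B C], [D' → . D], [S → . num y C] }  — shift, reduce
  I1: { [B → * . D D], [B → . * D D], [B → . C], [B → . num C S], [C → . S num y], [C → . S], [C → .], [D → . B B C], [S → . num y C] }  — shift, reduce
  I2: { [B → . * D D], [B → . C], [B → . num C S], [C → . S num y], [C → . S], [C → .], [D → B . B C], [S → . num y C] }  — shift, reduce
  I3: { [B → C .] }  — reduce
  I4: { [D' → D .] }  — accept
  I5: { [C → S . num y], [C → S .] }  — shift, reduce
  I6: { [B → num . C S], [C → . S num y], [C → . S], [C → .], [S → . num y C], [S → num . y C] }  — shift, reduce
  I7: { [B → num C . S], [S → . num y C] }  — shift
  I8: { [S → num . y C] }  — shift
  I9: { [C → . S num y], [C → . S], [C → .], [S → . num y C], [S → num y . C] }  — shift, reduce
  I10: { [S → num y C .] }  — reduce
  I11: { [B → num C S .] }  — reduce
  I12: { [C → S num . y] }  — shift
  I13: { [C → S num y .] }  — reduce
  I14: { [C → . S num y], [C → . S], [C → .], [D → B B . C], [S → . num y C] }  — shift, reduce
  I15: { [D → B B C .] }  — reduce
  I16: { [B → * D . D], [B → . * D D], [B → . C], [B → . num C S], [C → . S num y], [C → . S], [C → .], [D → . B B C], [S → . num y C] }  — shift, reduce
  I17: { [B → * D D .] }  — reduce

I0 contains reduce item [C → .] and shift items [B → . * D D], [B → . num C S], [S → . num y C] — shift-reduce conflict.
I1 contains reduce item [C → .] and shift items [B → . * D D], [B → . num C S], [S → . num y C] — shift-reduce conflict.
I2 contains reduce item [C → .] and shift items [B → . * D D], [B → . num C S], [S → . num y C] — shift-reduce conflict.
I5 contains reduce item [C → S .] and shift item [C → S . num y] — shift-reduce conflict.
I6 contains reduce item [C → .] and shift items [S → . num y C], [S → num . y C] — shift-reduce conflict.
I9 contains reduce item [C → .] and shift item [S → . num y C] — shift-reduce conflict.
I14 contains reduce item [C → .] and shift item [S → . num y C] — shift-reduce conflict.
I16 contains reduce item [C → .] and shift items [B → . * D D], [B → . num C S], [S → . num y C] — shift-reduce conflict.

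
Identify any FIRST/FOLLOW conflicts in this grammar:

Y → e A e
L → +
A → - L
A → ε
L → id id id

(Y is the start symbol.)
Nullable non-terminals: A.

A: nullable alternative(s) A → ε; FOLLOW(A) = { 'e' }
  A → - L: FIRST \ {ε} = { '-' } — disjoint from FOLLOW(A)
  A → ε: FIRST \ {ε} = { } — this is the only nullable alternative, skip

L, Y have no nullable alternative, so no FIRST/FOLLOW check is needed there.

No FIRST/FOLLOW conflicts found.

Answer: No FIRST/FOLLOW conflicts.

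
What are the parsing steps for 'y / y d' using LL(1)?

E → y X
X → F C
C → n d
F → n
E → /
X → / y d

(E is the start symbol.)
Stack is shown with the top on the left.

Stack    Input      Action
--------------------------
E $      y / y d $  output E → y X
y X $    y / y d $  match 'y'
X $      / y d $    output X → / y d
/ y d $  / y d $    match '/'
y d $    y d $      match 'y'
d $      d $        match 'd'
$        $          accept

The string is accepted.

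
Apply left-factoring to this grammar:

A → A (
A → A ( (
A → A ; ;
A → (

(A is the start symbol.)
A → A A'
A' → ( A''
A'' → ε
A'' → (
A' → ; ;
A → (

Left-factoring transforms A → αβ₁ | αβ₂ into A → αA' and A' → β₁ | β₂
(α is the longest common prefix among the alternatives). Repeat until
no nonterminal has two alternatives with a common prefix.

Round 1: A has alternatives sharing prefix 'A'. Introduce A': A → A A'
  Add: A' → (
  Add: A' → ( (
  Add: A' → ; ;

Round 2: A' has alternatives sharing prefix '('. Introduce A'': A' → ( A''
  Add: A'' → ε
  Add: A'' → (

No remaining common prefixes — done.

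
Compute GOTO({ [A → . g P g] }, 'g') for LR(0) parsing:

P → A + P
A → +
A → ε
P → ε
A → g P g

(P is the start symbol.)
{ [A → . +], [A → . g P g], [A → .], [A → g . P g], [P → . A + P], [P → .] }

GOTO(I, 'g') = CLOSURE({ [A → αX.β] : [A → α.Xβ] ∈ I, X = 'g' })

Items with dot before 'g', with the dot advanced:
  [A → . g P g] → [A → g . P g]
Closure of the advanced items:
  [A → g . P g] has the dot before P: add [P → . A + P], [P → .]
  [P → . A + P] has the dot before A: add [A → . +], [A → .], [A → . g P g]

GOTO = { [A → . +], [A → . g P g], [A → .], [A → g . P g], [P → . A + P], [P → .] }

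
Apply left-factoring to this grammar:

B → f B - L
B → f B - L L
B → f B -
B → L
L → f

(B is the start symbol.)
Left-factoring transforms A → αβ₁ | αβ₂ into A → αA' and A' → β₁ | β₂
(α is the longest common prefix among the alternatives). Repeat until
no nonterminal has two alternatives with a common prefix.

Round 1: B has alternatives sharing prefix 'f B -'. Introduce B': B → f B - B'
  Add: B' → L
  Add: B' → L L
  Add: B' → ε

Round 2: B' has alternatives sharing prefix 'L'. Introduce B'': B' → L B''
  Add: B'' → ε
  Add: B'' → L

No remaining common prefixes — done.

Resulting grammar:
B → f B - B'
B' → L B''
B'' → ε
B'' → L
B' → ε
B → L
L → f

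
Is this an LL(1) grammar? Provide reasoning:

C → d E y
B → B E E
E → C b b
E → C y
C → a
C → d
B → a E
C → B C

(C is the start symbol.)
Relevant sets:
  FIRST(B) = { 'a' }
  FIRST(C) = { 'a', 'd' }

For C:
  PREDICT(C → d E y) = { 'd' }
  PREDICT(C → a) = { 'a' }
  PREDICT(C → d) = { 'd' }
  PREDICT(C → B C) = { 'a' }
For B:
  PREDICT(B → B E E) = { 'a' }
  PREDICT(B → a E) = { 'a' }
For E:
  PREDICT(E → C b b) = { 'a', 'd' }
  PREDICT(E → C y) = { 'a', 'd' }

Conflict found: Predict set conflict for C: { 'd' }
The grammar is NOT LL(1).

Answer: No. Predict set conflict for C: { 'd' }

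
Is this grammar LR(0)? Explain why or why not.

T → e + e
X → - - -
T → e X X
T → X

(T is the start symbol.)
A grammar is LR(0) if no state in the canonical LR(0) collection has:
  - both a shift item (dot before a terminal) and a complete item (shift-reduce conflict), or
  - two or more complete items (reduce-reduce conflict; the accept item [T' → T .] counts as a complete item here).

Augment with T' → T and build the canonical LR(0) collection (I0 = CLOSURE({[T' → . T]}), then GOTO on every symbol after a dot until no new states appear). It has 11 states:
  I0: { [T → . X], [T → . e + e], [T → . e X X], [T' → . T], [X → . - - -] }  — shift
  I1: { [X → - . - -] }  — shift
  I2: { [T' → T .] }  — accept
  I3: { [T → X .] }  — reduce
  I4: { [T → e . + e], [T → e . X X], [X → . - - -] }  — shift
  I5: { [T → e + . e] }  — shift
  I6: { [T → e X . X], [X → . - - -] }  — shift
  I7: { [T → e X X .] }  — reduce
  I8: { [T → e + e .] }  — reduce
  I9: { [X → - - . -] }  — shift
  I10: { [X → - - - .] }  — reduce

Every state is either a pure shift/goto state or contains exactly one complete item and nothing to shift — no conflicts. The grammar is LR(0).

Answer: Yes, the grammar is LR(0)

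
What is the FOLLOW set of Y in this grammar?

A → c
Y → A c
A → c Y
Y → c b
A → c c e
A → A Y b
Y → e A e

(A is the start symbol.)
{ $, 'b', 'c', 'e' }

To compute FOLLOW(Y), find every occurrence of Y on a right-hand side N → α Y β: add FIRST(β) \ {ε}, and if β is empty or nullable also add FOLLOW(N). Iterate to a fixed point.

In A → c Y: Y is at the end, add FOLLOW(A)
In A → A Y b: Y is followed by b, add FIRST(b) \ {ε} = { 'b' }

The FOLLOW sets referred to above (computed the same way, to a fixed point):
  FOLLOW(A) = { $, 'c', 'e' }

Taking the union: FOLLOW(Y) = { $, 'b', 'c', 'e' }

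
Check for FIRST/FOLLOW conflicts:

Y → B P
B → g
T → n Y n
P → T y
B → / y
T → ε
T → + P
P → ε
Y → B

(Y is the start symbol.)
Yes. P → T y with FOLLOW(P) on { 'n', 'y' }

Nullable non-terminals: P, T.
FIRST sets used below: FIRST(T) = { '+', 'n', ε }

P: nullable alternative(s) P → ε; FOLLOW(P) = { $, 'n', 'y' }
  P → T y: FIRST \ {ε} = { '+', 'n', 'y' } — overlaps FOLLOW(P) on { 'n', 'y' }: CONFLICT
  P → ε: FIRST \ {ε} = { } — this is the only nullable alternative, skip

T: nullable alternative(s) T → ε; FOLLOW(T) = { 'y' }
  T → n Y n: FIRST \ {ε} = { 'n' } — disjoint from FOLLOW(T)
  T → ε: FIRST \ {ε} = { } — this is the only nullable alternative, skip
  T → + P: FIRST \ {ε} = { '+' } — disjoint from FOLLOW(T)

B, Y have no nullable alternative, so no FIRST/FOLLOW check is needed there.

So the grammar has 1 FIRST/FOLLOW conflict (marked CONFLICT above).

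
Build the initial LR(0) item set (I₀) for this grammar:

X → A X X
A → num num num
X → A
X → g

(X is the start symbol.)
{ [A → . num num num], [X → . A X X], [X → . A], [X → . g], [X' → . X] }

First, augment the grammar with X' → X
I₀ = CLOSURE({ [X' → . X] }):
  [X' → . X] has the dot before X: add [X → . A X X], [X → . A], [X → . g]
  [X → . A X X] has the dot before A: add [A → . num num num]
No further items can be added.

I₀ = { [A → . num num num], [X → . A X X], [X → . A], [X → . g], [X' → . X] }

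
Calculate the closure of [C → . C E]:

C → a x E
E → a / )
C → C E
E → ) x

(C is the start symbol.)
{ [C → . C E], [C → . a x E] }

Start with: [C → . C E]
  [C → . C E] has the dot before C: add [C → . a x E]
No further items can be added.

CLOSURE = { [C → . C E], [C → . a x E] }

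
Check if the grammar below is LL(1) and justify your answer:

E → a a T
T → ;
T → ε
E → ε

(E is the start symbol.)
Relevant sets:
  FOLLOW(E) = { $ }
  FOLLOW(T) = { $ }

For E:
  PREDICT(E → a a T) = { 'a' }
  PREDICT(E → ε) = { $ }
For T:
  PREDICT(T → ';') = { ';' }
  PREDICT(T → ε) = { $ }

All predict sets are disjoint. The grammar IS LL(1).

Answer: Yes, the grammar is LL(1).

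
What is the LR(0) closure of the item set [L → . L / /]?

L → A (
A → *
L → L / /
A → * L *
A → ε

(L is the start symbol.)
{ [A → . * L *], [A → . *], [A → .], [L → . A (], [L → . L / /] }

Start with: [L → . L / /]
  [L → . L / /] has the dot before L: add [L → . A (]
  [L → . A (] has the dot before A: add [A → . *], [A → . * L *], [A → .]
No further items can be added.

CLOSURE = { [A → . * L *], [A → . *], [A → .], [L → . A (], [L → . L / /] }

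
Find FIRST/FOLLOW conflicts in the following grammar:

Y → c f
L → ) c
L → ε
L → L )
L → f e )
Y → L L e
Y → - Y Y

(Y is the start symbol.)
A FIRST/FOLLOW conflict occurs when a non-terminal N has a nullable alternative N → β (β ⇒* ε) and another alternative N → α with FIRST(α) ∩ FOLLOW(N) ≠ ∅: on such a lookahead the parser cannot decide between expanding α and letting N vanish via β.

Nullable non-terminals: L.
FIRST sets used below: FIRST(L) = { ')', 'f', ε }

L: nullable alternative(s) L → ε; FOLLOW(L) = { ')', 'e', 'f' }
  L → ) c: FIRST \ {ε} = { ')' } — overlaps FOLLOW(L) on { ')' }: CONFLICT
  L → ε: FIRST \ {ε} = { } — this is the only nullable alternative, skip
  L → L ): FIRST \ {ε} = { ')', 'f' } — overlaps FOLLOW(L) on { ')', 'f' }: CONFLICT
  L → f e ): FIRST \ {ε} = { 'f' } — overlaps FOLLOW(L) on { 'f' }: CONFLICT

Y has no nullable alternative, so no FIRST/FOLLOW check is needed there.

So the grammar has 3 FIRST/FOLLOW conflicts (marked CONFLICT above).

Answer: Yes. L → ')' c with FOLLOW(L) on { ')' }; L → L ')' with FOLLOW(L) on { ')', 'f' }; L → f e ')' with FOLLOW(L) on { 'f' }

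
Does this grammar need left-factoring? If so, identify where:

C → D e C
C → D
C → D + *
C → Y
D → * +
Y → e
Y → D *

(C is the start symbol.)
Yes, C has productions with common prefix 'D'

Left-factoring is needed when two productions for the same non-terminal
share a common prefix on the right-hand side.

Productions for C:
  C → D e C
  C → D
  C → D + *
  C → Y
Productions for Y:
  Y → e
  Y → D *

Found common prefix 'D' in productions for C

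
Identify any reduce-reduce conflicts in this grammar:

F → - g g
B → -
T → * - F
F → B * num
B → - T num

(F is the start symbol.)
Augment with F' → F and build the canonical LR(0) collection (I0 = CLOSURE({[F' → . F]}), then GOTO on every symbol after a dot until no new states appear). It has 13 states:
  I0: { [B → . - T num], [B → . -], [F → . - g g], [F → . B * num], [F' → . F] }  — shift
  I1: { [B → - . T num], [B → - .], [F → - . g g], [T → . * - F] }  — shift, reduce
  I2: { [F → B . * num] }  — shift
  I3: { [F' → F .] }  — accept
  I4: { [F → B * . num] }  — shift
  I5: { [F → B * num .] }  — reduce
  I6: { [T → * . - F] }  — shift
  I7: { [B → - T . num] }  — shift
  I8: { [F → - g . g] }  — shift
  I9: { [F → - g g .] }  — reduce
  I10: { [B → - T num .] }  — reduce
  I11: { [B → . - T num], [B → . -], [F → . - g g], [F → . B * num], [T → * - . F] }  — shift
  I12: { [T → * - F .] }  — reduce

No state contains more than one complete item.

Answer: No reduce-reduce conflicts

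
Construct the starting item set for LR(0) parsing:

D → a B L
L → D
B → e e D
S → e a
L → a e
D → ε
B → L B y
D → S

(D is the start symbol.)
First, augment the grammar with D' → D
I₀ = CLOSURE({ [D' → . D] }):
  [D' → . D] has the dot before D: add [D → . a B L], [D → .], [D → . S]
  [D → . S] has the dot before S: add [S → . e a]
No further items can be added.

I₀ = { [D → . S], [D → . a B L], [D → .], [D' → . D], [S → . e a] }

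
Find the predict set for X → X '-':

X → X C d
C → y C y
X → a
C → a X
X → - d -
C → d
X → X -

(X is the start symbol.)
{ '-', 'a' }

PREDICT(X → X '-') = (FIRST(RHS) \ {ε}) ∪ (FOLLOW(X) if ε ∈ FIRST(RHS), i.e. RHS ⇒* ε)
FIRST(X) = { '-', 'a' }
FIRST(X '-') = { '-', 'a' }
ε ∉ FIRST(X '-'), so FOLLOW(X) is not added.
PREDICT(X → X '-') = { '-', 'a' }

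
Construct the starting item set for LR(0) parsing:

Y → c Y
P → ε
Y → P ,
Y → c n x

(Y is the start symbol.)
First, augment the grammar with Y' → Y
I₀ = CLOSURE({ [Y' → . Y] }):
  [Y' → . Y] has the dot before Y: add [Y → . c Y], [Y → . P ,], [Y → . c n x]
  [Y → . P ,] has the dot before P: add [P → .]
No further items can be added.

I₀ = { [P → .], [Y → . P ,], [Y → . c Y], [Y → . c n x], [Y' → . Y] }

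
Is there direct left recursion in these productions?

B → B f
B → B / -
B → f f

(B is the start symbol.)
Yes, B is left-recursive

B → B f: LEFT RECURSIVE (starts with B)
B → B / -: LEFT RECURSIVE (starts with B)
B → f f: starts with f

The grammar has direct left recursion on: B.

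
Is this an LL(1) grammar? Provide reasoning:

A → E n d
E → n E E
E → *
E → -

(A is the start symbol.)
For E:
  PREDICT(E → n E E) = { 'n' }
  PREDICT(E → '*') = { '*' }
  PREDICT(E → '-') = { '-' }
A has a single production, so nothing to check there.

All predict sets are disjoint. The grammar IS LL(1).

Answer: Yes, the grammar is LL(1).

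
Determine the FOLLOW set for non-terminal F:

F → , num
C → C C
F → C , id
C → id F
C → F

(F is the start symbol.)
{ $, ',', 'id' }

To compute FOLLOW(F), find every occurrence of F on a right-hand side N → α F β: add FIRST(β) \ {ε}, and if β is empty or nullable also add FOLLOW(N). Iterate to a fixed point.

F is the start symbol, so $ ∈ FOLLOW(F).
In C → id F: F is at the end, add FOLLOW(C)
In C → F: F is at the end, add FOLLOW(C)

The FOLLOW sets referred to above (computed the same way, to a fixed point):
  FOLLOW(C) = { ',', 'id' }

Taking the union: FOLLOW(F) = { $, ',', 'id' }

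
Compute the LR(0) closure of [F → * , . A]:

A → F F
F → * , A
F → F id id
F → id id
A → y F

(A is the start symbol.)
{ [A → . F F], [A → . y F], [F → * , . A], [F → . * , A], [F → . F id id], [F → . id id] }

Start with: [F → * , . A]
  [F → * , . A] has the dot before A: add [A → . F F], [A → . y F]
  [A → . F F] has the dot before F: add [F → . * , A], [F → . F id id], [F → . id id]
No further items can be added.

CLOSURE = { [A → . F F], [A → . y F], [F → * , . A], [F → . * , A], [F → . F id id], [F → . id id] }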